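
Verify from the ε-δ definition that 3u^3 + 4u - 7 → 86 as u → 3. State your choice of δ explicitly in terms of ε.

δ = min(1, ε/115)

Suppose ε > 0. We want δ > 0 such that 0 < |u − 3| < δ implies |(3u^3 + 4u - 7) − 86| < ε.
(3u^3 + 4u - 7) − 86 = 3u^3 + 4u - 93 = (u − 3)(3u^2 + 9u + 31).
So |(3u^3 + 4u - 7) − 86| = |u − 3|·|3u^2 + 9u + 31|.
Require δ ≤ 1. Then |u − 3| < 1 gives |u| < 4, and by the triangle inequality |3u^2 + 9u + 31| ≤ 3·4^2 + 9·4 + 31 = 115.
Hence |(3u^3 + 4u - 7) − 86| ≤ 115|u − 3| < ε provided |u − 3| < ε/115.
Take δ = min(1, ε/115). Then 0 < |u − 3| < δ gives both |u − 3| < 1 and |u − 3| < ε/115, so |(3u^3 + 4u - 7) − 86| < ε.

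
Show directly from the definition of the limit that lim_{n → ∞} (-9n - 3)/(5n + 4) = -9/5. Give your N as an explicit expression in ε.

N = (21/25)/ε

Fix ε > 0. For n ≥ 1, |(-9n - 3)/(5n + 4) + 9/5| = |21|/(5(5n + 4)) = 21/(5(5n + 4)).
Since 5n + 4 ≥ 5n for n ≥ 1, this is ≤ 21/(5·5n) = (21/25)/n.
So |(-9n - 3)/(5n + 4) + 9/5| < ε whenever n > (21/25)/ε.
Take N = (21/25)/ε. If n > N then |(-9n - 3)/(5n + 4) + 9/5| ≤ (21/25)/n < ε.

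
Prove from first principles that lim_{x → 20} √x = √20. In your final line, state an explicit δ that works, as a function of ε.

δ = min(20, √20·ε)

Fix ε > 0. We want δ > 0 such that 0 < |x − 20| < δ implies |√x − √20| < ε.
Rationalise: √x − √20 = (x − 20)/(√x + √20), so |√x − √20| = |x − 20|/(√x + √20).
Restrict δ ≤ 20 so that |x − 20| < 20 forces x > 0, and then √x + √20 > √20.
Hence |√x − √20| < |x − 20|/√20, which is < ε once |x − 20| < √20·ε.
Take δ = min(20, √20·ε). If 0 < |x − 20| < δ then x > 0 and |√x − √20| < |x − 20|/√20 < ε.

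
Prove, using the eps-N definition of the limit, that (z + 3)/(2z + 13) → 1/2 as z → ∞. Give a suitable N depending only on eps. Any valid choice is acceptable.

Suppose eps > 0. We seek N > 0 such that z > N implies |(z + 3)/(2z + 13) − (1/2)| < eps.
(z + 3)/(2z + 13) − (1/2) = (2(z + 3) − (2z + 13)) / (2(2z + 13)) = -7/(2(2z + 13)).
For z > 0 we have 2z + 13 > 2z, so |(z + 3)/(2z + 13) − (1/2)| = 7/(2(2z + 13)) < 7/(2·2z) = (7/4)/z.
Thus |(z + 3)/(2z + 13) − (1/2)| < eps whenever z > (7/4)/eps.
Take N = (7/4)/eps. If z > N then |(z + 3)/(2z + 13) − (1/2)| < (7/4)/z < eps.

N = (7/4)/eps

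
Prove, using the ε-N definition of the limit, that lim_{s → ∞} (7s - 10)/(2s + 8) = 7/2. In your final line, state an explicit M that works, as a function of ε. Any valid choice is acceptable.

Let ε > 0. We seek M > 0 such that s > M implies |(7s - 10)/(2s + 8) − (7/2)| < ε.
(7s - 10)/(2s + 8) − (7/2) = (2(7s - 10) − 7(2s + 8)) / (2(2s + 8)) = -76/(2(2s + 8)).
For s > 0 we have 2s + 8 > 2s, so |(7s - 10)/(2s + 8) − (7/2)| = 76/(2(2s + 8)) < 76/(2·2s) = 19/s.
Thus |(7s - 10)/(2s + 8) − (7/2)| < ε whenever s > 19/ε.
Take M = 19/ε. If s > M then |(7s - 10)/(2s + 8) − (7/2)| < 19/s < ε.

M = 19/ε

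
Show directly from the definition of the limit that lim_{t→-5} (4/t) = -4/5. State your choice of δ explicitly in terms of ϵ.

δ = min(5/2, (25/8)ϵ)

Let ϵ > 0. We seek δ > 0 such that 0 < |t + 5| < δ implies |4/t + 4/5| < ϵ.
|4/t + 4/5| = 4·|-5 − t|/(5·|t|) = 4|t + 5|/(5|t|).
Require δ ≤ 5/2 so that |t| > 5 − 5/2 = 5/2, hence 5|t| > 25/2.
Then |4/t + 4/5| < 4|t + 5|/(25/2), which is < ϵ when |t + 5| < (25/8)ϵ.
Take δ = min(5/2, (25/8)ϵ). Then 0 < |t + 5| < δ gives both |t + 5| < 5/2 and |t + 5| < (25/8)ϵ, so |4/t + 4/5| < ϵ.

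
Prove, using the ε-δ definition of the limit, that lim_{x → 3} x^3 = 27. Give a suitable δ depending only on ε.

δ = min(1, ε/37)

Let ε > 0. We seek δ > 0 with 0 < |x − 3| < δ ⇒ |x^3 − 27| < ε.
Factor: x^3 − 27 = (x − 3)(x^2 + 3x + 9), so |x^3 − 27| = |x − 3|·|x^2 + 3x + 9|.
Restrict δ ≤ 1. Then |x − 3| < 1 gives |x| < 4, so by the triangle inequality |x^2 + 3x + 9| ≤ 4^2 + 3·4 + 9 = 37.
Hence |x^3 − 27| ≤ 37|x − 3|, which is < ε once |x − 3| < ε/37.
Take δ = min(1, ε/37). If 0 < |x − 3| < δ then both bounds hold and |x^3 − 27| ≤ 37|x − 3| < 37·(ε/37) = ε.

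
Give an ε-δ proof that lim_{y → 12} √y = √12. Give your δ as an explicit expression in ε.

δ = min(12, √12·ε)

Suppose ε > 0. We want δ > 0 such that 0 < |y − 12| < δ implies |√y − √12| < ε.
Multiplying by the conjugate, |√y − √12| = |y − 12|/(√y + √12).
Restrict δ ≤ 12 so that |y − 12| < 12 forces y > 0, and then √y + √12 > √12.
Hence |√y − √12| < |y − 12|/√12, which is < ε once |y − 12| < √12·ε.
Take δ = min(12, √12·ε). If 0 < |y − 12| < δ then y > 0 and |√y − √12| < |y − 12|/√12 < ε.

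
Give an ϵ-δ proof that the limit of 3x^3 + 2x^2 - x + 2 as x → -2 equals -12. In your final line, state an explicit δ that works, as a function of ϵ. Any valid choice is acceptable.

δ = min(1, ϵ/46)

Fix ϵ > 0. We want δ > 0 such that 0 < |x + 2| < δ implies |(3x^3 + 2x^2 - x + 2) + 12| < ϵ.
(3x^3 + 2x^2 - x + 2) + 12 = 3x^3 + 2x^2 - x + 14 = (x + 2)(3x^2 - 4x + 7).
So |(3x^3 + 2x^2 - x + 2) + 12| = |x + 2|·|3x^2 - 4x + 7|.
Assume first that |x + 2| < 1, so |x| < 3. Then |3x^2 - 4x + 7| ≤ 3·3^2 + 4·3 + 7 = 46.
Hence |(3x^3 + 2x^2 - x + 2) + 12| ≤ 46|x + 2| < ϵ provided |x + 2| < ϵ/46.
Choosing δ = min(1, ϵ/46) ensures both conditions, hence |(3x^3 + 2x^2 - x + 2) + 12| < ϵ.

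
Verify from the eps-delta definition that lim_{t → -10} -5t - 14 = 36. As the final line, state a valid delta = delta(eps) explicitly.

Suppose eps > 0. We need delta > 0 so that 0 < |t + 10| < delta implies |(-5t - 14) − 36| < eps.
Since (-5t - 14) − 36 = -5(t + 10), we have |(-5t - 14) − 36| = 5|t + 10|.
Thus it suffices that |t + 10| < eps/5.
Choosing delta = eps/5 gives |(-5t - 14) − 36| = 5|t + 10| < eps whenever |t + 10| < delta.

delta = eps/5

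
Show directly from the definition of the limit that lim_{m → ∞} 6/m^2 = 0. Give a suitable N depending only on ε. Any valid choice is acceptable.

N = (6/ε)^{1/2}

Let ε > 0 be given. For m ≥ 1, |6/m^2 − 0| = 6/m^2.
6/m^2 < ε ⇔ m^2 > 6/ε ⇔ m > (6/ε)^{1/2}.
Take N = (6/ε)^{1/2}. Then m > N implies 6/m^2 < ε.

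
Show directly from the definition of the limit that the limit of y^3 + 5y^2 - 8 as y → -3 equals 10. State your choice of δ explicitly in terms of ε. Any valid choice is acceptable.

δ = min(1, ε/30)

Suppose ε > 0. We want δ > 0 such that 0 < |y + 3| < δ implies |(y^3 + 5y^2 - 8) − 10| < ε.
(y^3 + 5y^2 - 8) − 10 = y^3 + 5y^2 - 18 = (y + 3)(y^2 + 2y - 6).
So |(y^3 + 5y^2 - 8) − 10| = |y + 3|·|y^2 + 2y - 6|.
Assume first that |y + 3| < 1, so |y| < 4. Then |y^2 + 2y - 6| ≤ 4^2 + 2·4 + 6 = 30.
Hence |(y^3 + 5y^2 - 8) − 10| ≤ 30|y + 3| < ε provided |y + 3| < ε/30.
Choosing δ = min(1, ε/30) ensures both conditions, hence |(y^3 + 5y^2 - 8) − 10| < ε.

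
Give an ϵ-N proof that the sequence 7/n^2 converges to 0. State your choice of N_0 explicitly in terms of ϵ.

N_0 = (7/ϵ)^{1/2}

Let ϵ > 0. For n ≥ 1, |7/n^2 − 0| = 7/n^2.
7/n^2 < ϵ ⇔ n^2 > 7/ϵ ⇔ n > (7/ϵ)^{1/2}.
Take N_0 = (7/ϵ)^{1/2}. Then n > N_0 implies 7/n^2 < ϵ.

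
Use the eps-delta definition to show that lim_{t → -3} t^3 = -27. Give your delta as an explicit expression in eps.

Fix eps > 0. We seek delta > 0 with 0 < |t + 3| < delta ⇒ |t^3 + 27| < eps.
Factor: t^3 + 27 = (t + 3)(t^2 - 3t + 9), so |t^3 + 27| = |t + 3|·|t^2 - 3t + 9|.
Restrict delta ≤ 1. Then |t + 3| < 1 gives |t| < 4, so by the triangle inequality |t^2 - 3t + 9| ≤ 4^2 + 3·4 + 9 = 37.
Hence |t^3 + 27| ≤ 37|t + 3|, which is < eps once |t + 3| < eps/37.
Take delta = min(1, eps/37). If 0 < |t + 3| < delta then both bounds hold and |t^3 + 27| ≤ 37|t + 3| < 37·(eps/37) = eps.

delta = min(1, eps/37)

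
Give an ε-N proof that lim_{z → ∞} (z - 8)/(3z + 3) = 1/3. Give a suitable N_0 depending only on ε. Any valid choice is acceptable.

Suppose ε > 0. We seek N_0 > 0 such that z > N_0 implies |(z - 8)/(3z + 3) − (1/3)| < ε.
(z - 8)/(3z + 3) − (1/3) = (3(z - 8) − (3z + 3)) / (3(3z + 3)) = -27/(3(3z + 3)).
For z > 0 we have 3z + 3 > 3z, so |(z - 8)/(3z + 3) − (1/3)| = 27/(3(3z + 3)) < 27/(3·3z) = 3/z.
Thus |(z - 8)/(3z + 3) − (1/3)| < ε whenever z > 3/ε.
Take N_0 = 3/ε. If z > N_0 then |(z - 8)/(3z + 3) − (1/3)| < 3/z < ε.

N_0 = 3/ε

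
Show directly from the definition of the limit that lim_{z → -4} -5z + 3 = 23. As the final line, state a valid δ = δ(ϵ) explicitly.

δ = ϵ/5

Suppose ϵ > 0. We need δ > 0 so that 0 < |z + 4| < δ implies |(-5z + 3) − 23| < ϵ.
|(-5z + 3) − 23| = |-5z - 20| = 5|z + 4|.
Thus it suffices that |z + 4| < ϵ/5.
Take δ = ϵ/5. If 0 < |z + 4| < δ then |(-5z + 3) − 23| = 5|z + 4| < 5·(ϵ/5) = ϵ.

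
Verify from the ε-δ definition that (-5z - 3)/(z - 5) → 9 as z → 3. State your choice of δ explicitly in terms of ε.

Suppose ε > 0. We want δ > 0 with 0 < |z − 3| < δ ⇒ |(-5z - 3)/(z - 5) − 9| < ε.
Combining over a common denominator, (-5z - 3)/(z - 5) − 9 = [(-5z - 3)·(-2) − (-18)·(z - 5)] / [(-2)·(z - 5)] = 28(z − 3) / ((-2)(z - 5)).
So |(-5z - 3)/(z - 5) − 9| = 28|z − 3| / (2·|z − 5|).
Require δ ≤ 1, so |z − 5| ≥ |-2| − |z − 3| > 2 − 1 = 1.
Hence |(-5z - 3)/(z - 5) − 9| < 28|z − 3|/(2·1) = 14|z − 3|, which is < ε once |z − 3| < (1/14)ε.
Take δ = min(1, (1/14)ε). Then 0 < |z − 3| < δ forces both bounds, so |(-5z - 3)/(z - 5) − 9| < ε.

δ = min(1, (1/14)ε)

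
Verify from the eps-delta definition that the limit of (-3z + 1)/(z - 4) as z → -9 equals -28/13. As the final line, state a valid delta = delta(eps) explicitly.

delta = min(13/2, (169/22)eps)

Let eps > 0. We want delta > 0 with 0 < |z + 9| < delta ⇒ |(-3z + 1)/(z - 4) + 28/13| < eps.
Combining over a common denominator, (-3z + 1)/(z - 4) + 28/13 = [(-3z + 1)·(-13) − 28·(z - 4)] / [(-13)·(z - 4)] = 11(z + 9) / ((-13)(z - 4)).
So |(-3z + 1)/(z - 4) + 28/13| = 11|z + 9| / (13·|z − 4|).
Restrict delta ≤ 13/2. Then |z + 9| < 13/2 gives |z − 4| = |(z + 9) + (-13)| ≥ 13 − 13/2 = 13/2.
Hence |(-3z + 1)/(z - 4) + 28/13| < 11|z + 9|/(13·(13/2)) = (22/169)|z + 9|, which is < eps once |z + 9| < (169/22)eps.
Take delta = min(13/2, (169/22)eps). Then 0 < |z + 9| < delta forces both bounds, so |(-3z + 1)/(z - 4) + 28/13| < eps.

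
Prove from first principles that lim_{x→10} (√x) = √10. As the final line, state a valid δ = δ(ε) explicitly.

Suppose ε > 0. We want δ > 0 such that 0 < |x − 10| < δ implies |√x − √10| < ε.
Multiplying by the conjugate, |√x − √10| = |x − 10|/(√x + √10).
Restrict δ ≤ 10 so that |x − 10| < 10 forces x > 0, and then √x + √10 > √10.
Hence |√x − √10| < |x − 10|/√10, which is < ε once |x − 10| < √10·ε.
Take δ = min(10, √10·ε). If 0 < |x − 10| < δ then x > 0 and |√x − √10| < |x − 10|/√10 < ε.

δ = min(10, √10·ε)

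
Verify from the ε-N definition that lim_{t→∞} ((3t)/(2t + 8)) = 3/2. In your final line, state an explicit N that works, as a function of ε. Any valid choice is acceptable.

N = 6/ε

Fix ε > 0. We seek N > 0 such that t > N implies |(3t)/(2t + 8) − (3/2)| < ε.
(3t)/(2t + 8) − (3/2) = (2(3t) − 3(2t + 8)) / (2(2t + 8)) = -24/(2(2t + 8)).
For t > 0 we have 2t + 8 > 2t, so |(3t)/(2t + 8) − (3/2)| = 24/(2(2t + 8)) < 24/(2·2t) = 6/t.
Thus |(3t)/(2t + 8) − (3/2)| < ε whenever t > 6/ε.
Take N = 6/ε. If t > N then |(3t)/(2t + 8) − (3/2)| < 6/t < ε.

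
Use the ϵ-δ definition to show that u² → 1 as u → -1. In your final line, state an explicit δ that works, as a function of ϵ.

Let ϵ > 0 be given. We seek δ > 0 with 0 < |u + 1| < δ ⇒ |u² − 1| < ϵ.
Factor: u² − 1 = (u + 1)(u - 1), so |u² − 1| = |u + 1|·|u - 1|.
Impose δ ≤ 2 so that |u| < 3; then |u - 1| ≤ 4.
Hence |u² − 1| ≤ 4|u + 1|, which is < ϵ once |u + 1| < ϵ/4.
Take δ = min(2, ϵ/4). If 0 < |u + 1| < δ then both bounds hold and |u² − 1| ≤ 4|u + 1| < 4·(ϵ/4) = ϵ.

δ = min(2, ϵ/4)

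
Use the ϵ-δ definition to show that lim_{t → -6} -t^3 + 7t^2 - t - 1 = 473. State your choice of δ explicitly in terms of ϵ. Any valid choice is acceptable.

δ = min(2, ϵ/247)

Suppose ϵ > 0. We want δ > 0 such that 0 < |t + 6| < δ implies |(-t^3 + 7t^2 - t - 1) − 473| < ϵ.
(-t^3 + 7t^2 - t - 1) − 473 = -t^3 + 7t^2 - t - 474 = (t + 6)(-t^2 + 13t - 79).
So |(-t^3 + 7t^2 - t - 1) − 473| = |t + 6|·|-t^2 + 13t - 79|.
Require δ ≤ 2. Then |t + 6| < 2 gives |t| < 8, and by the triangle inequality |-t^2 + 13t - 79| ≤ 8^2 + 13·8 + 79 = 247.
Hence |(-t^3 + 7t^2 - t - 1) − 473| ≤ 247|t + 6| < ϵ provided |t + 6| < ϵ/247.
Choosing δ = min(2, ϵ/247) ensures both conditions, hence |(-t^3 + 7t^2 - t - 1) − 473| < ϵ.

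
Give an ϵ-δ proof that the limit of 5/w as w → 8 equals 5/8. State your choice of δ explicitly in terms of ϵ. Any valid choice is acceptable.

δ = min(4, (32/5)ϵ)

Let ϵ > 0. We seek δ > 0 such that 0 < |w − 8| < δ implies |5/w − (5/8)| < ϵ.
|5/w − (5/8)| = 5·|8 − w|/(8·|w|) = 5|w − 8|/(8|w|).
Require δ ≤ 4 so that |w| > 8 − 4 = 4, hence 8|w| > 32.
Then |5/w − (5/8)| < 5|w − 8|/32, which is < ϵ when |w − 8| < (32/5)ϵ.
Take δ = min(4, (32/5)ϵ). Then 0 < |w − 8| < δ gives both |w − 8| < 4 and |w − 8| < (32/5)ϵ, so |5/w − (5/8)| < ϵ.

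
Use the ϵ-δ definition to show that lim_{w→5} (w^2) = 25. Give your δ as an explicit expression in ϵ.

δ = min(1, ϵ/11)

Fix ϵ > 0. We seek δ > 0 with 0 < |w − 5| < δ ⇒ |w^2 − 25| < ϵ.
Factor: w^2 − 25 = (w − 5)(w + 5), so |w^2 − 25| = |w − 5|·|w + 5|.
Restrict δ ≤ 1. Then |w − 5| < 1 gives |w| < 6, so by the triangle inequality |w + 5| ≤ 6 + 5 = 11.
Hence |w^2 − 25| ≤ 11|w − 5|, which is < ϵ once |w − 5| < ϵ/11.
Take δ = min(1, ϵ/11). If 0 < |w − 5| < δ then both bounds hold and |w^2 − 25| ≤ 11|w − 5| < 11·(ϵ/11) = ϵ.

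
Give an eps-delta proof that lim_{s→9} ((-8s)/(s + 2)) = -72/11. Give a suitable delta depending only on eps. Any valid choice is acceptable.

Suppose eps > 0. We want delta > 0 with 0 < |s − 9| < delta ⇒ |(-8s)/(s + 2) + 72/11| < eps.
Combining over a common denominator, (-8s)/(s + 2) + 72/11 = [(-8s)·11 − (-72)·(s + 2)] / [11·(s + 2)] = -16(s − 9) / (11(s + 2)).
So |(-8s)/(s + 2) + 72/11| = 16|s − 9| / (11·|s + 2|).
Require delta ≤ 11/2, so |s + 2| ≥ |11| − |s − 9| > 11 − 11/2 = 11/2.
Hence |(-8s)/(s + 2) + 72/11| < 16|s − 9|/(11·(11/2)) = (32/121)|s − 9|, which is < eps once |s − 9| < (121/32)eps.
Take delta = min(11/2, (121/32)eps). Then 0 < |s − 9| < delta forces both bounds, so |(-8s)/(s + 2) + 72/11| < eps.

delta = min(11/2, (121/32)eps)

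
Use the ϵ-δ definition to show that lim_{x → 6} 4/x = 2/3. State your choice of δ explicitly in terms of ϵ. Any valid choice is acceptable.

Fix ϵ > 0. We seek δ > 0 such that 0 < |x − 6| < δ implies |4/x − (2/3)| < ϵ.
|4/x − (2/3)| = 4·|6 − x|/(6·|x|) = 4|x − 6|/(6|x|).
Require δ ≤ 3 so that |x| > 6 − 3 = 3, hence 6|x| > 18.
Then |4/x − (2/3)| < 4|x − 6|/18, which is < ϵ when |x − 6| < (9/2)ϵ.
Take δ = min(3, (9/2)ϵ). Then 0 < |x − 6| < δ gives both |x − 6| < 3 and |x − 6| < (9/2)ϵ, so |4/x − (2/3)| < ϵ.

δ = min(3, (9/2)ϵ)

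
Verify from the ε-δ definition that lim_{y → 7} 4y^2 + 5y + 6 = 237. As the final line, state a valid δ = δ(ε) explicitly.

δ = min(2, ε/69)

Suppose ε > 0. We want δ > 0 such that 0 < |y − 7| < δ implies |(4y^2 + 5y + 6) − 237| < ε.
(4y^2 + 5y + 6) − 237 = 4y^2 + 5y - 231 = (y − 7)(4y + 33).
So |(4y^2 + 5y + 6) − 237| = |y − 7|·|4y + 33|.
Require δ ≤ 2. Then |y − 7| < 2 gives |y| < 9, and by the triangle inequality |4y + 33| ≤ 4·9 + 33 = 69.
Hence |(4y^2 + 5y + 6) − 237| ≤ 69|y − 7| < ε provided |y − 7| < ε/69.
Choosing δ = min(2, ε/69) ensures both conditions, hence |(4y^2 + 5y + 6) − 237| < ε.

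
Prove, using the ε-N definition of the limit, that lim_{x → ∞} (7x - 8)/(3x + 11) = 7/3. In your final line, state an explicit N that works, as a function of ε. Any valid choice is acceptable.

Suppose ε > 0. We seek N > 0 such that x > N implies |(7x - 8)/(3x + 11) − (7/3)| < ε.
(7x - 8)/(3x + 11) − (7/3) = (3(7x - 8) − 7(3x + 11)) / (3(3x + 11)) = -101/(3(3x + 11)).
For x > 0 we have 3x + 11 > 3x, so |(7x - 8)/(3x + 11) − (7/3)| = 101/(3(3x + 11)) < 101/(3·3x) = (101/9)/x.
Thus |(7x - 8)/(3x + 11) − (7/3)| < ε whenever x > (101/9)/ε.
Take N = (101/9)/ε. If x > N then |(7x - 8)/(3x + 11) − (7/3)| < (101/9)/x < ε.

N = (101/9)/ε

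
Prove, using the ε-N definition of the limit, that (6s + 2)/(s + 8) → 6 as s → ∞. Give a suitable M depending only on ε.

Suppose ε > 0. We seek M > 0 such that s > M implies |(6s + 2)/(s + 8) − 6| < ε.
(6s + 2)/(s + 8) − 6 = ((6s + 2) − 6(s + 8)) / ((s + 8)) = -46/((s + 8)).
For s > 0 we have s + 8 > s, so |(6s + 2)/(s + 8) − 6| = 46/((s + 8)) < 46/(s) = 46/s.
Thus |(6s + 2)/(s + 8) − 6| < ε whenever s > 46/ε.
Take M = 46/ε. If s > M then |(6s + 2)/(s + 8) − 6| < 46/s < ε.

M = 46/ε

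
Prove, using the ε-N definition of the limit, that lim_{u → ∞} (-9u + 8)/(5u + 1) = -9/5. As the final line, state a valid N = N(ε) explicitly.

Fix ε > 0. We seek N > 0 such that u > N implies |(-9u + 8)/(5u + 1) + 9/5| < ε.
(-9u + 8)/(5u + 1) + 9/5 = (5(-9u + 8) − (-9)(5u + 1)) / (5(5u + 1)) = 49/(5(5u + 1)).
For u > 0 we have 5u + 1 > 5u, so |(-9u + 8)/(5u + 1) + 9/5| = 49/(5(5u + 1)) < 49/(5·5u) = (49/25)/u.
Thus |(-9u + 8)/(5u + 1) + 9/5| < ε whenever u > (49/25)/ε.
Take N = (49/25)/ε. If u > N then |(-9u + 8)/(5u + 1) + 9/5| < (49/25)/u < ε.

N = (49/25)/ε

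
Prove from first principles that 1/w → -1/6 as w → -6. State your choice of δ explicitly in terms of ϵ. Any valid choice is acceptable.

Fix ϵ > 0. We seek δ > 0 such that 0 < |w + 6| < δ implies |1/w + 1/6| < ϵ.
|1/w + 1/6| = |-6 − w|/(6·|w|) = |w + 6|/(6|w|).
Restrict δ ≤ 3. Then |w + 6| < 3 gives |w| > 3, so 6|w| > 18.
Then |1/w + 1/6| < |w + 6|/18, which is < ϵ when |w + 6| < 18ϵ.
Take δ = min(3, 18ϵ). Then 0 < |w + 6| < δ gives both |w + 6| < 3 and |w + 6| < 18ϵ, so |1/w + 1/6| < ϵ.

δ = min(3, 18ϵ)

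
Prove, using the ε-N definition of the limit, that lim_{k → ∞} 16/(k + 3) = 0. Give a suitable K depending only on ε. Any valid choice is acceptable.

K = 16/ε

Let ε > 0. For k ≥ 1, |16/(k + 3) − 0| = 16/(k + 3) ≤ 16/k.
We need 16/k < ε, i.e. k > 16/ε.
Take K = 16/ε. If k > K then |16/(k + 3)| ≤ 16/k < ε.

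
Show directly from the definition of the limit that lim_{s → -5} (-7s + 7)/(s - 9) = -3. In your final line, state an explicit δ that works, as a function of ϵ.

δ = min(7, (7/4)ϵ)

Fix ϵ > 0. We want δ > 0 with 0 < |s + 5| < δ ⇒ |(-7s + 7)/(s - 9) + 3| < ϵ.
Combining over a common denominator, (-7s + 7)/(s - 9) + 3 = [(-7s + 7)·(-14) − 42·(s - 9)] / [(-14)·(s - 9)] = 56(s + 5) / ((-14)(s - 9)).
So |(-7s + 7)/(s - 9) + 3| = 56|s + 5| / (14·|s − 9|).
Require δ ≤ 7, so |s − 9| ≥ |-14| − |s + 5| > 14 − 7 = 7.
Hence |(-7s + 7)/(s - 9) + 3| < 56|s + 5|/(14·7) = (4/7)|s + 5|, which is < ϵ once |s + 5| < (7/4)ϵ.
Take δ = min(7, (7/4)ϵ). Then 0 < |s + 5| < δ forces both bounds, so |(-7s + 7)/(s - 9) + 3| < ϵ.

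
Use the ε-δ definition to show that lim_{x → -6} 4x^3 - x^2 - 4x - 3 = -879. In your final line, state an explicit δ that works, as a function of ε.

Fix ε > 0. We want δ > 0 such that 0 < |x + 6| < δ implies |(4x^3 - x^2 - 4x - 3) + 879| < ε.
(4x^3 - x^2 - 4x - 3) + 879 = 4x^3 - x^2 - 4x + 876 = (x + 6)(4x^2 - 25x + 146).
So |(4x^3 - x^2 - 4x - 3) + 879| = |x + 6|·|4x^2 - 25x + 146|.
Assume first that |x + 6| < 2, so |x| < 8. Then |4x^2 - 25x + 146| ≤ 4·8^2 + 25·8 + 146 = 602.
Hence |(4x^3 - x^2 - 4x - 3) + 879| ≤ 602|x + 6| < ε provided |x + 6| < ε/602.
Choosing δ = min(2, ε/602) ensures both conditions, hence |(4x^3 - x^2 - 4x - 3) + 879| < ε.

δ = min(2, ε/602)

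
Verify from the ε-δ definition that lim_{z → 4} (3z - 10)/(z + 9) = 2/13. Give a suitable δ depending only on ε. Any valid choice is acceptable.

Fix ε > 0. We want δ > 0 with 0 < |z − 4| < δ ⇒ |(3z - 10)/(z + 9) − (2/13)| < ε.
Combining over a common denominator, (3z - 10)/(z + 9) − (2/13) = [(3z - 10)·13 − 2·(z + 9)] / [13·(z + 9)] = 37(z − 4) / (13(z + 9)).
So |(3z - 10)/(z + 9) − (2/13)| = 37|z − 4| / (13·|z + 9|).
Require δ ≤ 13/2, so |z + 9| ≥ |13| − |z − 4| > 13 − 13/2 = 13/2.
Hence |(3z - 10)/(z + 9) − (2/13)| < 37|z − 4|/(13·(13/2)) = (74/169)|z − 4|, which is < ε once |z − 4| < (169/74)ε.
Take δ = min(13/2, (169/74)ε). Then 0 < |z − 4| < δ forces both bounds, so |(3z - 10)/(z + 9) − (2/13)| < ε.

δ = min(13/2, (169/74)ε)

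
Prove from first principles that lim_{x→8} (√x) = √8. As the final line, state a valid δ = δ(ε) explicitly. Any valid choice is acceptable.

δ = min(8, √8·ε)

Suppose ε > 0. We want δ > 0 such that 0 < |x − 8| < δ implies |√x − √8| < ε.
Multiplying by the conjugate, |√x − √8| = |x − 8|/(√x + √8).
Restrict δ ≤ 8 so that |x − 8| < 8 forces x > 0, and then √x + √8 > √8.
Hence |√x − √8| < |x − 8|/√8, which is < ε once |x − 8| < √8·ε.
Take δ = min(8, √8·ε). If 0 < |x − 8| < δ then x > 0 and |√x − √8| < |x − 8|/√8 < ε.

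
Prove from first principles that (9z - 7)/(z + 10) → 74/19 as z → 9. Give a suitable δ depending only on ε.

Let ε > 0 be given. We want δ > 0 with 0 < |z − 9| < δ ⇒ |(9z - 7)/(z + 10) − (74/19)| < ε.
Combining over a common denominator, (9z - 7)/(z + 10) − (74/19) = [(9z - 7)·19 − 74·(z + 10)] / [19·(z + 10)] = 97(z − 9) / (19(z + 10)).
So |(9z - 7)/(z + 10) − (74/19)| = 97|z − 9| / (19·|z + 10|).
Restrict δ ≤ 19/2. Then |z − 9| < 19/2 gives |z + 10| = |(z − 9) + 19| ≥ 19 − 19/2 = 19/2.
Hence |(9z - 7)/(z + 10) − (74/19)| < 97|z − 9|/(19·(19/2)) = (194/361)|z − 9|, which is < ε once |z − 9| < (361/194)ε.
Take δ = min(19/2, (361/194)ε). Then 0 < |z − 9| < δ forces both bounds, so |(9z - 7)/(z + 10) − (74/19)| < ε.

δ = min(19/2, (361/194)ε)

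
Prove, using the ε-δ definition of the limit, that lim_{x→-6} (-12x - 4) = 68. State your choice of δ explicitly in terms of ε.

Suppose ε > 0. We need δ > 0 so that 0 < |x + 6| < δ implies |(-12x - 4) − 68| < ε.
Since (-12x - 4) − 68 = -12(x + 6), we have |(-12x - 4) − 68| = 12|x + 6|.
So 12|x + 6| < ε exactly when |x + 6| < ε/12.
Choosing δ = ε/12 gives |(-12x - 4) − 68| = 12|x + 6| < ε whenever |x + 6| < δ.

δ = ε/12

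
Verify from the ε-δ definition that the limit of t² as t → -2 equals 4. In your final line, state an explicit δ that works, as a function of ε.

Suppose ε > 0. We seek δ > 0 with 0 < |t + 2| < δ ⇒ |t² − 4| < ε.
Factor: t² − 4 = (t + 2)(t - 2), so |t² − 4| = |t + 2|·|t - 2|.
Restrict δ ≤ 2. Then |t + 2| < 2 gives |t| < 4, so by the triangle inequality |t - 2| ≤ 4 + 2 = 6.
Hence |t² − 4| ≤ 6|t + 2|, which is < ε once |t + 2| < ε/6.
Take δ = min(2, ε/6). If 0 < |t + 2| < δ then both bounds hold and |t² − 4| ≤ 6|t + 2| < 6·(ε/6) = ε.

δ = min(2, ε/6)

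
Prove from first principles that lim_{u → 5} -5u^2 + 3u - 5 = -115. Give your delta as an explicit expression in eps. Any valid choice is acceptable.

delta = min(1, eps/52)

Let eps > 0 be given. We want delta > 0 such that 0 < |u − 5| < delta implies |(-5u^2 + 3u - 5) + 115| < eps.
(-5u^2 + 3u - 5) + 115 = -5u^2 + 3u + 110 = (u − 5)(-5u - 22).
So |(-5u^2 + 3u - 5) + 115| = |u − 5|·|-5u - 22|.
Assume first that |u − 5| < 1, so |u| < 6. Then |-5u - 22| ≤ 5·6 + 22 = 52.
Hence |(-5u^2 + 3u - 5) + 115| ≤ 52|u − 5| < eps provided |u − 5| < eps/52.
Take delta = min(1, eps/52). Then 0 < |u − 5| < delta gives both |u − 5| < 1 and |u − 5| < eps/52, so |(-5u^2 + 3u - 5) + 115| < eps.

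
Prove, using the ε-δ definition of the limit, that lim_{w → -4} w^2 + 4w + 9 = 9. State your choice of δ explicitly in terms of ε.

δ = min(1, ε/5)

Fix ε > 0. We want δ > 0 such that 0 < |w + 4| < δ implies |(w^2 + 4w + 9) − 9| < ε.
(w^2 + 4w + 9) − 9 = w^2 + 4w = (w + 4)(w).
So |(w^2 + 4w + 9) − 9| = |w + 4|·|w|.
Require δ ≤ 1. Then |w + 4| < 1 gives |w| < 5, and by the triangle inequality |w| ≤ 5 = 5.
Hence |(w^2 + 4w + 9) − 9| ≤ 5|w + 4| < ε provided |w + 4| < ε/5.
Choosing δ = min(1, ε/5) ensures both conditions, hence |(w^2 + 4w + 9) − 9| < ε.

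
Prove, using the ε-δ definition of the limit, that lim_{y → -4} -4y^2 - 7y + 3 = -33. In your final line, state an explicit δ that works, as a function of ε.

δ = min(2, ε/33)

Let ε > 0 be given. We want δ > 0 such that 0 < |y + 4| < δ implies |(-4y^2 - 7y + 3) + 33| < ε.
(-4y^2 - 7y + 3) + 33 = -4y^2 - 7y + 36 = (y + 4)(-4y + 9).
So |(-4y^2 - 7y + 3) + 33| = |y + 4|·|-4y + 9|.
Assume first that |y + 4| < 2, so |y| < 6. Then |-4y + 9| ≤ 4·6 + 9 = 33.
Hence |(-4y^2 - 7y + 3) + 33| ≤ 33|y + 4| < ε provided |y + 4| < ε/33.
Choosing δ = min(2, ε/33) ensures both conditions, hence |(-4y^2 - 7y + 3) + 33| < ε.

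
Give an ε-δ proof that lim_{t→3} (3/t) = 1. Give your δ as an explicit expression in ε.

Let ε > 0. We seek δ > 0 such that 0 < |t − 3| < δ implies |3/t − 1| < ε.
|3/t − 1| = 3·|3 − t|/(3·|t|) = 3|t − 3|/(3|t|).
Restrict δ ≤ 3/2. Then |t − 3| < 3/2 gives |t| > 3/2, so 3|t| > 9/2.
Then |3/t − 1| < 3|t − 3|/(9/2), which is < ε when |t − 3| < (3/2)ε.
Take δ = min(3/2, (3/2)ε). Then 0 < |t − 3| < δ gives both |t − 3| < 3/2 and |t − 3| < (3/2)ε, so |3/t − 1| < ε.

δ = min(3/2, (3/2)ε)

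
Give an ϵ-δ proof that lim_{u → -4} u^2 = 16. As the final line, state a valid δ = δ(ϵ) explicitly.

δ = min(1, ϵ/9)

Let ϵ > 0. We seek δ > 0 with 0 < |u + 4| < δ ⇒ |u^2 − 16| < ϵ.
Factor: u^2 − 16 = (u + 4)(u - 4), so |u^2 − 16| = |u + 4|·|u - 4|.
Restrict δ ≤ 1. Then |u + 4| < 1 gives |u| < 5, so by the triangle inequality |u - 4| ≤ 5 + 4 = 9.
Hence |u^2 − 16| ≤ 9|u + 4|, which is < ϵ once |u + 4| < ϵ/9.
Take δ = min(1, ϵ/9). If 0 < |u + 4| < δ then both bounds hold and |u^2 − 16| ≤ 9|u + 4| < 9·(ϵ/9) = ϵ.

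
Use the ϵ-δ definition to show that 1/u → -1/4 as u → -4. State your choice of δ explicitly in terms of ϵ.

Suppose ϵ > 0. We seek δ > 0 such that 0 < |u + 4| < δ implies |1/u + 1/4| < ϵ.
|1/u + 1/4| = |-4 − u|/(4·|u|) = |u + 4|/(4|u|).
Restrict δ ≤ 2. Then |u + 4| < 2 gives |u| > 2, so 4|u| > 8.
Then |1/u + 1/4| < |u + 4|/8, which is < ϵ when |u + 4| < 8ϵ.
Take δ = min(2, 8ϵ). Then 0 < |u + 4| < δ gives both |u + 4| < 2 and |u + 4| < 8ϵ, so |1/u + 1/4| < ϵ.

δ = min(2, 8ϵ)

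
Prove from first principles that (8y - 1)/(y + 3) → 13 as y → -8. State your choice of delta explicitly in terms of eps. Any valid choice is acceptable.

delta = min(5/2, (1/2)eps)

Let eps > 0 be given. We want delta > 0 with 0 < |y + 8| < delta ⇒ |(8y - 1)/(y + 3) − 13| < eps.
Combining over a common denominator, (8y - 1)/(y + 3) − 13 = [(8y - 1)·(-5) − (-65)·(y + 3)] / [(-5)·(y + 3)] = 25(y + 8) / ((-5)(y + 3)).
So |(8y - 1)/(y + 3) − 13| = 25|y + 8| / (5·|y + 3|).
Restrict delta ≤ 5/2. Then |y + 8| < 5/2 gives |y + 3| = |(y + 8) + (-5)| ≥ 5 − 5/2 = 5/2.
Hence |(8y - 1)/(y + 3) − 13| < 25|y + 8|/(5·(5/2)) = 2|y + 8|, which is < eps once |y + 8| < (1/2)eps.
Take delta = min(5/2, (1/2)eps). Then 0 < |y + 8| < delta forces both bounds, so |(8y - 1)/(y + 3) − 13| < eps.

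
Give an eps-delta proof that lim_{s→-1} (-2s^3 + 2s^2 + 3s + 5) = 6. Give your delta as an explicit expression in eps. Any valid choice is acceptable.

Let eps > 0. We want delta > 0 such that 0 < |s + 1| < delta implies |(-2s^3 + 2s^2 + 3s + 5) − 6| < eps.
(-2s^3 + 2s^2 + 3s + 5) − 6 = -2s^3 + 2s^2 + 3s - 1 = (s + 1)(-2s^2 + 4s - 1).
So |(-2s^3 + 2s^2 + 3s + 5) − 6| = |s + 1|·|-2s^2 + 4s - 1|.
Require delta ≤ 2. Then |s + 1| < 2 gives |s| < 3, and by the triangle inequality |-2s^2 + 4s - 1| ≤ 2·3^2 + 4·3 + 1 = 31.
Hence |(-2s^3 + 2s^2 + 3s + 5) − 6| ≤ 31|s + 1| < eps provided |s + 1| < eps/31.
Take delta = min(2, eps/31). Then 0 < |s + 1| < delta gives both |s + 1| < 2 and |s + 1| < eps/31, so |(-2s^3 + 2s^2 + 3s + 5) − 6| < eps.

delta = min(2, eps/31)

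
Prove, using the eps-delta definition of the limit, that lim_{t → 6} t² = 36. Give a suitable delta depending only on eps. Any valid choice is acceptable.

Let eps > 0. We seek delta > 0 with 0 < |t − 6| < delta ⇒ |t² − 36| < eps.
Factor: t² − 36 = (t − 6)(t + 6), so |t² − 36| = |t − 6|·|t + 6|.
Impose delta ≤ 2 so that |t| < 8; then |t + 6| ≤ 14.
Hence |t² − 36| ≤ 14|t − 6|, which is < eps once |t − 6| < eps/14.
Take delta = min(2, eps/14). If 0 < |t − 6| < delta then both bounds hold and |t² − 36| ≤ 14|t − 6| < 14·(eps/14) = eps.

delta = min(2, eps/14)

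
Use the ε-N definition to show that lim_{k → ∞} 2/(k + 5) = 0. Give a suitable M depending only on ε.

M = 2/ε

Fix ε > 0. For k ≥ 1, |2/(k + 5) − 0| = 2/(k + 5) ≤ 2/k.
We need 2/k < ε, i.e. k > 2/ε.
Take M = 2/ε. If k > M then |2/(k + 5)| ≤ 2/k < ε.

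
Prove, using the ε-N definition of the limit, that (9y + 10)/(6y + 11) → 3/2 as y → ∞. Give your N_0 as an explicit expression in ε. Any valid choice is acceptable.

N_0 = (13/12)/ε

Fix ε > 0. We seek N_0 > 0 such that y > N_0 implies |(9y + 10)/(6y + 11) − (3/2)| < ε.
(9y + 10)/(6y + 11) − (3/2) = (6(9y + 10) − 9(6y + 11)) / (6(6y + 11)) = -39/(6(6y + 11)).
For y > 0 we have 6y + 11 > 6y, so |(9y + 10)/(6y + 11) − (3/2)| = 39/(6(6y + 11)) < 39/(6·6y) = (13/12)/y.
Thus |(9y + 10)/(6y + 11) − (3/2)| < ε whenever y > (13/12)/ε.
Take N_0 = (13/12)/ε. If y > N_0 then |(9y + 10)/(6y + 11) − (3/2)| < (13/12)/y < ε.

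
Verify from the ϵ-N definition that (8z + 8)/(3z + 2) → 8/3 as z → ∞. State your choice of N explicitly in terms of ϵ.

Let ϵ > 0 be given. We seek N > 0 such that z > N implies |(8z + 8)/(3z + 2) − (8/3)| < ϵ.
(8z + 8)/(3z + 2) − (8/3) = (3(8z + 8) − 8(3z + 2)) / (3(3z + 2)) = 8/(3(3z + 2)).
For z > 0 we have 3z + 2 > 3z, so |(8z + 8)/(3z + 2) − (8/3)| = 8/(3(3z + 2)) < 8/(3·3z) = (8/9)/z.
Thus |(8z + 8)/(3z + 2) − (8/3)| < ϵ whenever z > (8/9)/ϵ.
Take N = (8/9)/ϵ. If z > N then |(8z + 8)/(3z + 2) − (8/3)| < (8/9)/z < ϵ.

N = (8/9)/ϵ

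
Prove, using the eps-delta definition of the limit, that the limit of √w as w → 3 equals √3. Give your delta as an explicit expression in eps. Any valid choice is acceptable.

delta = min(3, √3·eps)

Suppose eps > 0. We want delta > 0 such that 0 < |w − 3| < delta implies |√w − √3| < eps.
Rationalise: √w − √3 = (w − 3)/(√w + √3), so |√w − √3| = |w − 3|/(√w + √3).
Restrict delta ≤ 3 so that |w − 3| < 3 forces w > 0, and then √w + √3 > √3.
Hence |√w − √3| < |w − 3|/√3, which is < eps once |w − 3| < √3·eps.
Take delta = min(3, √3·eps). If 0 < |w − 3| < delta then w > 0 and |√w − √3| < |w − 3|/√3 < eps.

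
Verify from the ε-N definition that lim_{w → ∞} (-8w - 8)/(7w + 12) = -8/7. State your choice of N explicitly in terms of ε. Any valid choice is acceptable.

Let ε > 0 be given. We seek N > 0 such that w > N implies |(-8w - 8)/(7w + 12) + 8/7| < ε.
(-8w - 8)/(7w + 12) + 8/7 = (7(-8w - 8) − (-8)(7w + 12)) / (7(7w + 12)) = 40/(7(7w + 12)).
For w > 0 we have 7w + 12 > 7w, so |(-8w - 8)/(7w + 12) + 8/7| = 40/(7(7w + 12)) < 40/(7·7w) = (40/49)/w.
Thus |(-8w - 8)/(7w + 12) + 8/7| < ε whenever w > (40/49)/ε.
Take N = (40/49)/ε. If w > N then |(-8w - 8)/(7w + 12) + 8/7| < (40/49)/w < ε.

N = (40/49)/ε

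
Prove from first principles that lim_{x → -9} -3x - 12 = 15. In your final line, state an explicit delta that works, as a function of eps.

delta = eps/3

Let eps > 0. We need delta > 0 so that 0 < |x + 9| < delta implies |(-3x - 12) − 15| < eps.
Since (-3x - 12) − 15 = -3(x + 9), we have |(-3x - 12) − 15| = 3|x + 9|.
Thus it suffices that |x + 9| < eps/3.
Choosing delta = eps/3 gives |(-3x - 12) − 15| = 3|x + 9| < eps whenever |x + 9| < delta.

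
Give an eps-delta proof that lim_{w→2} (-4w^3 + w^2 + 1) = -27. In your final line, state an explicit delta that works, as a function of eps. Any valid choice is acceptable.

delta = min(1, eps/71)

Let eps > 0 be given. We want delta > 0 such that 0 < |w − 2| < delta implies |(-4w^3 + w^2 + 1) + 27| < eps.
(-4w^3 + w^2 + 1) + 27 = -4w^3 + w^2 + 28 = (w − 2)(-4w^2 - 7w - 14).
So |(-4w^3 + w^2 + 1) + 27| = |w − 2|·|-4w^2 - 7w - 14|.
Require delta ≤ 1. Then |w − 2| < 1 gives |w| < 3, and by the triangle inequality |-4w^2 - 7w - 14| ≤ 4·3^2 + 7·3 + 14 = 71.
Hence |(-4w^3 + w^2 + 1) + 27| ≤ 71|w − 2| < eps provided |w − 2| < eps/71.
Take delta = min(1, eps/71). Then 0 < |w − 2| < delta gives both |w − 2| < 1 and |w − 2| < eps/71, so |(-4w^3 + w^2 + 1) + 27| < eps.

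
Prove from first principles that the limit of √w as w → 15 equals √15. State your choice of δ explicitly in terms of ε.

δ = min(15, √15·ε)

Suppose ε > 0. We want δ > 0 such that 0 < |w − 15| < δ implies |√w − √15| < ε.
Multiplying by the conjugate, |√w − √15| = |w − 15|/(√w + √15).
Restrict δ ≤ 15 so that |w − 15| < 15 forces w > 0, and then √w + √15 > √15.
Hence |√w − √15| < |w − 15|/√15, which is < ε once |w − 15| < √15·ε.
Take δ = min(15, √15·ε). If 0 < |w − 15| < δ then w > 0 and |√w − √15| < |w − 15|/√15 < ε.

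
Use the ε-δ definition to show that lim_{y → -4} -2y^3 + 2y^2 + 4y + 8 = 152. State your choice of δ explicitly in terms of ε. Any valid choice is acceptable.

Suppose ε > 0. We want δ > 0 such that 0 < |y + 4| < δ implies |(-2y^3 + 2y^2 + 4y + 8) − 152| < ε.
(-2y^3 + 2y^2 + 4y + 8) − 152 = -2y^3 + 2y^2 + 4y - 144 = (y + 4)(-2y^2 + 10y - 36).
So |(-2y^3 + 2y^2 + 4y + 8) − 152| = |y + 4|·|-2y^2 + 10y - 36|.
Require δ ≤ 1. Then |y + 4| < 1 gives |y| < 5, and by the triangle inequality |-2y^2 + 10y - 36| ≤ 2·5^2 + 10·5 + 36 = 136.
Hence |(-2y^3 + 2y^2 + 4y + 8) − 152| ≤ 136|y + 4| < ε provided |y + 4| < ε/136.
Choosing δ = min(1, ε/136) ensures both conditions, hence |(-2y^3 + 2y^2 + 4y + 8) − 152| < ε.

δ = min(1, ε/136)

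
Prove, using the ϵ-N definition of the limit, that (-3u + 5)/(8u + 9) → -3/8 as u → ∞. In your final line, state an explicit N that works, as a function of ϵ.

Let ϵ > 0. We seek N > 0 such that u > N implies |(-3u + 5)/(8u + 9) + 3/8| < ϵ.
(-3u + 5)/(8u + 9) + 3/8 = (8(-3u + 5) − (-3)(8u + 9)) / (8(8u + 9)) = 67/(8(8u + 9)).
For u > 0 we have 8u + 9 > 8u, so |(-3u + 5)/(8u + 9) + 3/8| = 67/(8(8u + 9)) < 67/(8·8u) = (67/64)/u.
Thus |(-3u + 5)/(8u + 9) + 3/8| < ϵ whenever u > (67/64)/ϵ.
Take N = (67/64)/ϵ. If u > N then |(-3u + 5)/(8u + 9) + 3/8| < (67/64)/u < ϵ.

N = (67/64)/ϵ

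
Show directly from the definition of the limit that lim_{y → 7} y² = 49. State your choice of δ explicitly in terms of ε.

δ = min(1, ε/15)

Suppose ε > 0. We seek δ > 0 with 0 < |y − 7| < δ ⇒ |y² − 49| < ε.
Factor: y² − 49 = (y − 7)(y + 7), so |y² − 49| = |y − 7|·|y + 7|.
Restrict δ ≤ 1. Then |y − 7| < 1 gives |y| < 8, so by the triangle inequality |y + 7| ≤ 8 + 7 = 15.
Hence |y² − 49| ≤ 15|y − 7|, which is < ε once |y − 7| < ε/15.
Take δ = min(1, ε/15). If 0 < |y − 7| < δ then both bounds hold and |y² − 49| ≤ 15|y − 7| < 15·(ε/15) = ε.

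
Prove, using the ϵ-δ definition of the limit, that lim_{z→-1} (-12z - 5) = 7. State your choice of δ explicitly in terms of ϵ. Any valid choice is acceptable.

Let ϵ > 0. We need δ > 0 so that 0 < |z + 1| < δ implies |(-12z - 5) − 7| < ϵ.
Since (-12z - 5) − 7 = -12(z + 1), we have |(-12z - 5) − 7| = 12|z + 1|.
Thus it suffices that |z + 1| < ϵ/12.
Take δ = ϵ/12. If 0 < |z + 1| < δ then |(-12z - 5) − 7| = 12|z + 1| < 12·(ϵ/12) = ϵ.

δ = ϵ/12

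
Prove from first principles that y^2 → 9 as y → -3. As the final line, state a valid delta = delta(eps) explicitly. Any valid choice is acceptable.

delta = min(1, eps/7)

Let eps > 0 be given. We seek delta > 0 with 0 < |y + 3| < delta ⇒ |y^2 − 9| < eps.
Factor: y^2 − 9 = (y + 3)(y - 3), so |y^2 − 9| = |y + 3|·|y - 3|.
Restrict delta ≤ 1. Then |y + 3| < 1 gives |y| < 4, so by the triangle inequality |y - 3| ≤ 4 + 3 = 7.
Hence |y^2 − 9| ≤ 7|y + 3|, which is < eps once |y + 3| < eps/7.
Take delta = min(1, eps/7). If 0 < |y + 3| < delta then both bounds hold and |y^2 − 9| ≤ 7|y + 3| < 7·(eps/7) = eps.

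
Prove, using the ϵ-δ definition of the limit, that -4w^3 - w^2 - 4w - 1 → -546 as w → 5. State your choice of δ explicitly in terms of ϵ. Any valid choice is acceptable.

Fix ϵ > 0. We want δ > 0 such that 0 < |w − 5| < δ implies |(-4w^3 - w^2 - 4w - 1) + 546| < ϵ.
(-4w^3 - w^2 - 4w - 1) + 546 = -4w^3 - w^2 - 4w + 545 = (w − 5)(-4w^2 - 21w - 109).
So |(-4w^3 - w^2 - 4w - 1) + 546| = |w − 5|·|-4w^2 - 21w - 109|.
Require δ ≤ 1. Then |w − 5| < 1 gives |w| < 6, and by the triangle inequality |-4w^2 - 21w - 109| ≤ 4·6^2 + 21·6 + 109 = 379.
Hence |(-4w^3 - w^2 - 4w - 1) + 546| ≤ 379|w − 5| < ϵ provided |w − 5| < ϵ/379.
Choosing δ = min(1, ϵ/379) ensures both conditions, hence |(-4w^3 - w^2 - 4w - 1) + 546| < ϵ.

δ = min(1, ϵ/379)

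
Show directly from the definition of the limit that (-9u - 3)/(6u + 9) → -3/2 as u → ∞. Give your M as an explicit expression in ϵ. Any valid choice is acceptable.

Fix ϵ > 0. We seek M > 0 such that u > M implies |(-9u - 3)/(6u + 9) + 3/2| < ϵ.
(-9u - 3)/(6u + 9) + 3/2 = (6(-9u - 3) − (-9)(6u + 9)) / (6(6u + 9)) = 63/(6(6u + 9)).
For u > 0 we have 6u + 9 > 6u, so |(-9u - 3)/(6u + 9) + 3/2| = 63/(6(6u + 9)) < 63/(6·6u) = (7/4)/u.
Thus |(-9u - 3)/(6u + 9) + 3/2| < ϵ whenever u > (7/4)/ϵ.
Take M = (7/4)/ϵ. If u > M then |(-9u - 3)/(6u + 9) + 3/2| < (7/4)/u < ϵ.

M = (7/4)/ϵ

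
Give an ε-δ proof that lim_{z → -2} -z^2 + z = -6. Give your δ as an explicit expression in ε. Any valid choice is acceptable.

Fix ε > 0. We want δ > 0 such that 0 < |z + 2| < δ implies |(-z^2 + z) + 6| < ε.
(-z^2 + z) + 6 = -z^2 + z + 6 = (z + 2)(-z + 3).
So |(-z^2 + z) + 6| = |z + 2|·|-z + 3|.
Assume first that |z + 2| < 2, so |z| < 4. Then |-z + 3| ≤ 4 + 3 = 7.
Hence |(-z^2 + z) + 6| ≤ 7|z + 2| < ε provided |z + 2| < ε/7.
Take δ = min(2, ε/7). Then 0 < |z + 2| < δ gives both |z + 2| < 2 and |z + 2| < ε/7, so |(-z^2 + z) + 6| < ε.

δ = min(2, ε/7)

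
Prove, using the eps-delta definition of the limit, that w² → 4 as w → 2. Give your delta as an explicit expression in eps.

delta = min(1, eps/5)

Fix eps > 0. We seek delta > 0 with 0 < |w − 2| < delta ⇒ |w² − 4| < eps.
Factor: w² − 4 = (w − 2)(w + 2), so |w² − 4| = |w − 2|·|w + 2|.
Impose delta ≤ 1 so that |w| < 3; then |w + 2| ≤ 5.
Hence |w² − 4| ≤ 5|w − 2|, which is < eps once |w − 2| < eps/5.
Take delta = min(1, eps/5). If 0 < |w − 2| < delta then both bounds hold and |w² − 4| ≤ 5|w − 2| < 5·(eps/5) = eps.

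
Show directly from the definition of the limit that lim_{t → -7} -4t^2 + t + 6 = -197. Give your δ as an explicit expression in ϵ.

δ = min(1, ϵ/61)

Fix ϵ > 0. We want δ > 0 such that 0 < |t + 7| < δ implies |(-4t^2 + t + 6) + 197| < ϵ.
(-4t^2 + t + 6) + 197 = -4t^2 + t + 203 = (t + 7)(-4t + 29).
So |(-4t^2 + t + 6) + 197| = |t + 7|·|-4t + 29|.
Assume first that |t + 7| < 1, so |t| < 8. Then |-4t + 29| ≤ 4·8 + 29 = 61.
Hence |(-4t^2 + t + 6) + 197| ≤ 61|t + 7| < ϵ provided |t + 7| < ϵ/61.
Choosing δ = min(1, ϵ/61) ensures both conditions, hence |(-4t^2 + t + 6) + 197| < ϵ.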